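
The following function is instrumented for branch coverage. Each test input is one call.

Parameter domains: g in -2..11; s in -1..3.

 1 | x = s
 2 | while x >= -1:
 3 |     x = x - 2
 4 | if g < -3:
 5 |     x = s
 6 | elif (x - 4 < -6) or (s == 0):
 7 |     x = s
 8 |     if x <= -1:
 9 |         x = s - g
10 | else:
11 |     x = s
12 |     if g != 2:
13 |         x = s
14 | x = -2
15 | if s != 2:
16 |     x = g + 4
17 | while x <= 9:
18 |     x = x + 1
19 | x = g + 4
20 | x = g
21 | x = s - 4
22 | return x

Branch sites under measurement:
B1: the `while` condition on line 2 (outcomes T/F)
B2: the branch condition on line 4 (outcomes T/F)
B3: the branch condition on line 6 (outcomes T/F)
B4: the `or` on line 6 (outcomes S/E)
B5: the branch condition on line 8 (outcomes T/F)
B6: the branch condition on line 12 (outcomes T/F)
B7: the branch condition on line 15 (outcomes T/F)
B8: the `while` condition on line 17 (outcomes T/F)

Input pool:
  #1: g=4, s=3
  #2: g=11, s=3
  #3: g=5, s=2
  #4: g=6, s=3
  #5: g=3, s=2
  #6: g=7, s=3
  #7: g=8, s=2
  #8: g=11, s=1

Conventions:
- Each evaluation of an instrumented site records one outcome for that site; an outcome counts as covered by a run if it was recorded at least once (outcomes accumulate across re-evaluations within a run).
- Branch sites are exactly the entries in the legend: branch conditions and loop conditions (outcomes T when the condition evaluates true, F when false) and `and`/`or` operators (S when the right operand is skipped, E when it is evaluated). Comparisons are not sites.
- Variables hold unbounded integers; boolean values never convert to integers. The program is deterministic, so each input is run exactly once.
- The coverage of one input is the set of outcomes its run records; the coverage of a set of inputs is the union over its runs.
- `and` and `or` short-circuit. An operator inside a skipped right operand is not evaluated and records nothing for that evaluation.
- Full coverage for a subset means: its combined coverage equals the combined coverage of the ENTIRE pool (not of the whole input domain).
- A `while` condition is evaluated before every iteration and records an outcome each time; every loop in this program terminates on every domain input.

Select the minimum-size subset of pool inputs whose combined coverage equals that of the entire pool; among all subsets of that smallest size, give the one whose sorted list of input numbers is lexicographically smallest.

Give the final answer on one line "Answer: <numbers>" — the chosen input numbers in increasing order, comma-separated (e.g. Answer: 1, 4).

input #1, g=4, s=3: events B1->T, B1->T, B1->T, B1->F, B2->F, B4->S, B3->T, B5->F, B7->T, B8->T, B8->T, B8->F; outcomes B1=T, B1=F, B2=F, B3=T, B4=S, B5=F, B7=T, B8=T, B8=F
input #2, g=11, s=3: events B1->T, B1->T, B1->T, B1->F, B2->F, B4->S, B3->T, B5->F, B7->T, B8->F; outcomes B1=T, B1=F, B2=F, B3=T, B4=S, B5=F, B7=T, B8=F
input #3, g=5, s=2: events B1->T, B1->T, B1->F, B2->F, B4->E, B3->F, B6->T, B7->F, B8->T, B8->T, B8->T, B8->T, B8->T, B8->T, ...; outcomes B1=T, B1=F, B2=F, B3=F, B4=E, B6=T, B7=F, B8=T, B8=F
input #4, g=6, s=3: events B1->T, B1->T, B1->T, B1->F, B2->F, B4->S, B3->T, B5->F, B7->T, B8->F; outcomes B1=T, B1=F, B2=F, B3=T, B4=S, B5=F, B7=T, B8=F
input #5, g=3, s=2: events B1->T, B1->T, B1->F, B2->F, B4->E, B3->F, B6->T, B7->F, B8->T, B8->T, B8->T, B8->T, B8->T, B8->T, ...; outcomes B1=T, B1=F, B2=F, B3=F, B4=E, B6=T, B7=F, B8=T, B8=F
input #6, g=7, s=3: events B1->T, B1->T, B1->T, B1->F, B2->F, B4->S, B3->T, B5->F, B7->T, B8->F; outcomes B1=T, B1=F, B2=F, B3=T, B4=S, B5=F, B7=T, B8=F
input #7, g=8, s=2: events B1->T, B1->T, B1->F, B2->F, B4->E, B3->F, B6->T, B7->F, B8->T, B8->T, B8->T, B8->T, B8->T, B8->T, ...; outcomes B1=T, B1=F, B2=F, B3=F, B4=E, B6=T, B7=F, B8=T, B8=F
input #8, g=11, s=1: events B1->T, B1->T, B1->F, B2->F, B4->S, B3->T, B5->F, B7->T, B8->F; outcomes B1=T, B1=F, B2=F, B3=T, B4=S, B5=F, B7=T, B8=F
the full pool covers 13 outcomes: B1=T, B1=F, B2=F, B3=T, B3=F, B4=S, B4=E, B5=F, B6=T, B7=T, B7=F, B8=T, B8=F
checked all size-1 subsets: none covers 13 outcomes (max 9/13)
inputs {1, 3} (size 2) cover everything; no size-2 subset with a lexicographically smaller index list covers all 13

Answer: 1, 3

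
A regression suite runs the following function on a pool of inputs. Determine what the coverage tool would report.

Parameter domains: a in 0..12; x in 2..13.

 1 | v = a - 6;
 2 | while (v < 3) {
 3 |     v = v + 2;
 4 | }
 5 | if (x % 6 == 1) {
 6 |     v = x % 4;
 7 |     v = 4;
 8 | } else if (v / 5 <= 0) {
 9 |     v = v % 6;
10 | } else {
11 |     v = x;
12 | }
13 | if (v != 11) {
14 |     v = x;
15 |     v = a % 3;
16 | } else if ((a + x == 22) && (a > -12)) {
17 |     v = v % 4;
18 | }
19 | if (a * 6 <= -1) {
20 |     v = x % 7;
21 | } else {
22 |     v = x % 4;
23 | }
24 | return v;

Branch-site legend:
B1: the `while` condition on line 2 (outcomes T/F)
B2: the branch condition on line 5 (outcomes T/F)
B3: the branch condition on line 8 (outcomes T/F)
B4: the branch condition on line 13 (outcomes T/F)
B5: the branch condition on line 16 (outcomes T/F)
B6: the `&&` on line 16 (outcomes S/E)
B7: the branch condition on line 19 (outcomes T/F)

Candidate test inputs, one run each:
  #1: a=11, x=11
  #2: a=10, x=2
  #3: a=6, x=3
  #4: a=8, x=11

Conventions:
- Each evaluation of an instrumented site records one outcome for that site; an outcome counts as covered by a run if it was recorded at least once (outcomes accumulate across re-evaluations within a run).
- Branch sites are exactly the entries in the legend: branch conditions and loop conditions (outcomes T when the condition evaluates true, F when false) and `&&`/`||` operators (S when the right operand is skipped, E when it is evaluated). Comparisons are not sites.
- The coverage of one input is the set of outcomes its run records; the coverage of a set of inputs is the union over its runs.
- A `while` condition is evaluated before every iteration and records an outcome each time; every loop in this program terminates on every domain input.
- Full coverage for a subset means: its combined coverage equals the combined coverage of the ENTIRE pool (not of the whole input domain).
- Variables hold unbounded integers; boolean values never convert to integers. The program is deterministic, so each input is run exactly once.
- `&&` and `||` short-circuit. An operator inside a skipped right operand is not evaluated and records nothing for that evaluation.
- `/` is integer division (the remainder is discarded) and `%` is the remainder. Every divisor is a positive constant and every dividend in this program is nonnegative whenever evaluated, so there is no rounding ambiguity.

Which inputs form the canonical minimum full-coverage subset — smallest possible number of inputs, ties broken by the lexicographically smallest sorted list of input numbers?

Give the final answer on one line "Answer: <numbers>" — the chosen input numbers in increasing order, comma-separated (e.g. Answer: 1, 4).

#1 (a=11, x=11) -> B1->F, B2->F, B3->F, B4->F, B6->E, B5->T, B7->F; covered: B1=F, B2=F, B3=F, B4=F, B5=T, B6=E, B7=F
#2 (a=10, x=2) -> B1->F, B2->F, B3->T, B4->T, B7->F; covered: B1=F, B2=F, B3=T, B4=T, B7=F
#3 (a=6, x=3) -> B1->T, B1->T, B1->F, B2->F, B3->T, B4->T, B7->F; covered: B1=T, B1=F, B2=F, B3=T, B4=T, B7=F
#4 (a=8, x=11) -> B1->T, B1->F, B2->F, B3->T, B4->T, B7->F; covered: B1=T, B1=F, B2=F, B3=T, B4=T, B7=F
union over all inputs: B1=T, B1=F, B2=F, B3=T, B3=F, B4=T, B4=F, B5=T, B6=E, B7=F (10 outcomes)
every size-1 subset falls short of the 10 outcomes (best: 7/10)
size 2: inputs {1, 3} cover all 10 outcomes, and no lexicographically smaller subset of this size does

Answer: 1, 3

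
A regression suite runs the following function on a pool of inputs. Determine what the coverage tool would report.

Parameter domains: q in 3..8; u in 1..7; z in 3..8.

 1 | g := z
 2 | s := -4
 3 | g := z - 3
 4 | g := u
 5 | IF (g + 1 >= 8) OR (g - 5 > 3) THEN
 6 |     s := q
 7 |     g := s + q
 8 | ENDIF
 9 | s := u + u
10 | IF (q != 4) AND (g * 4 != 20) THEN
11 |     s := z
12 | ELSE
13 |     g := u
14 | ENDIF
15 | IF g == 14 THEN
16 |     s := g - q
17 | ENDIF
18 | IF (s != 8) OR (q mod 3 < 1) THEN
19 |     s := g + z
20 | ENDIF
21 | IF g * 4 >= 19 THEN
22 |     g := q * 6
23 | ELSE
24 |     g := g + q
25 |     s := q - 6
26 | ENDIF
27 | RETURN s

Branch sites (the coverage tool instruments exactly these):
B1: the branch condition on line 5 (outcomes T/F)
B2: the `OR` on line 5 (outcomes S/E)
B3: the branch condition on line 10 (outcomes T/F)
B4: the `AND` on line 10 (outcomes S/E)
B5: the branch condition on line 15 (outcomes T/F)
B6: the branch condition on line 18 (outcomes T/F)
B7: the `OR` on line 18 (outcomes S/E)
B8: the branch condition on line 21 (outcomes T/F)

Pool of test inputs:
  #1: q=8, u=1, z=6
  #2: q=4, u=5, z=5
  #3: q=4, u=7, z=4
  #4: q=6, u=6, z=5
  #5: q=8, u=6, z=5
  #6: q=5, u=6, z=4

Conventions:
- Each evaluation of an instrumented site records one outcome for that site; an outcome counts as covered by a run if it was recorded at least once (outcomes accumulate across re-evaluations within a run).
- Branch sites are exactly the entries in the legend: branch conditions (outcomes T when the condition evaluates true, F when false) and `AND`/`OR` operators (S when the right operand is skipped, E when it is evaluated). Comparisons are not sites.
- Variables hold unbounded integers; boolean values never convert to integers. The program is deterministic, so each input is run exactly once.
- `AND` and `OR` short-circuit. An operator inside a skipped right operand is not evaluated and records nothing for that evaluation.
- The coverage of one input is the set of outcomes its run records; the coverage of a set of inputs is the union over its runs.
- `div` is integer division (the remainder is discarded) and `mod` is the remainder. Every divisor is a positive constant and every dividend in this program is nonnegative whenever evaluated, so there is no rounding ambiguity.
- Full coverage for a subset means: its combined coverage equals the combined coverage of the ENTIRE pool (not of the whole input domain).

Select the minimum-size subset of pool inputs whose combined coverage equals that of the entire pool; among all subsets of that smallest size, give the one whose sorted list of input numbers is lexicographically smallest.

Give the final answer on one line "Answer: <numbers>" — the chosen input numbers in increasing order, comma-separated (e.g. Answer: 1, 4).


run #1 (q=8, u=1, z=6) records B1=F, B2=E, B3=T, B4=E, B5=F, B6=T, B7=S, B8=F
run #2 (q=4, u=5, z=5) records B1=F, B2=E, B3=F, B4=S, B5=F, B6=T, B7=S, B8=T
run #3 (q=4, u=7, z=4) records B1=T, B2=S, B3=F, B4=S, B5=F, B6=T, B7=S, B8=T
run #4 (q=6, u=6, z=5) records B1=F, B2=E, B3=T, B4=E, B5=F, B6=T, B7=S, B8=T
run #5 (q=8, u=6, z=5) records B1=F, B2=E, B3=T, B4=E, B5=F, B6=T, B7=S, B8=T
run #6 (q=5, u=6, z=4) records B1=F, B2=E, B3=T, B4=E, B5=F, B6=T, B7=S, B8=T
union over all inputs: B1=T, B1=F, B2=S, B2=E, B3=T, B3=F, B4=S, B4=E, B5=F, B6=T, B7=S, B8=T, B8=F (13 outcomes)
no size-1 subset reaches all 13 outcomes (best union: 8/13)
size 2: inputs {1, 3} cover all 13 outcomes, and no lexicographically smaller subset of this size does
Answer: 1, 3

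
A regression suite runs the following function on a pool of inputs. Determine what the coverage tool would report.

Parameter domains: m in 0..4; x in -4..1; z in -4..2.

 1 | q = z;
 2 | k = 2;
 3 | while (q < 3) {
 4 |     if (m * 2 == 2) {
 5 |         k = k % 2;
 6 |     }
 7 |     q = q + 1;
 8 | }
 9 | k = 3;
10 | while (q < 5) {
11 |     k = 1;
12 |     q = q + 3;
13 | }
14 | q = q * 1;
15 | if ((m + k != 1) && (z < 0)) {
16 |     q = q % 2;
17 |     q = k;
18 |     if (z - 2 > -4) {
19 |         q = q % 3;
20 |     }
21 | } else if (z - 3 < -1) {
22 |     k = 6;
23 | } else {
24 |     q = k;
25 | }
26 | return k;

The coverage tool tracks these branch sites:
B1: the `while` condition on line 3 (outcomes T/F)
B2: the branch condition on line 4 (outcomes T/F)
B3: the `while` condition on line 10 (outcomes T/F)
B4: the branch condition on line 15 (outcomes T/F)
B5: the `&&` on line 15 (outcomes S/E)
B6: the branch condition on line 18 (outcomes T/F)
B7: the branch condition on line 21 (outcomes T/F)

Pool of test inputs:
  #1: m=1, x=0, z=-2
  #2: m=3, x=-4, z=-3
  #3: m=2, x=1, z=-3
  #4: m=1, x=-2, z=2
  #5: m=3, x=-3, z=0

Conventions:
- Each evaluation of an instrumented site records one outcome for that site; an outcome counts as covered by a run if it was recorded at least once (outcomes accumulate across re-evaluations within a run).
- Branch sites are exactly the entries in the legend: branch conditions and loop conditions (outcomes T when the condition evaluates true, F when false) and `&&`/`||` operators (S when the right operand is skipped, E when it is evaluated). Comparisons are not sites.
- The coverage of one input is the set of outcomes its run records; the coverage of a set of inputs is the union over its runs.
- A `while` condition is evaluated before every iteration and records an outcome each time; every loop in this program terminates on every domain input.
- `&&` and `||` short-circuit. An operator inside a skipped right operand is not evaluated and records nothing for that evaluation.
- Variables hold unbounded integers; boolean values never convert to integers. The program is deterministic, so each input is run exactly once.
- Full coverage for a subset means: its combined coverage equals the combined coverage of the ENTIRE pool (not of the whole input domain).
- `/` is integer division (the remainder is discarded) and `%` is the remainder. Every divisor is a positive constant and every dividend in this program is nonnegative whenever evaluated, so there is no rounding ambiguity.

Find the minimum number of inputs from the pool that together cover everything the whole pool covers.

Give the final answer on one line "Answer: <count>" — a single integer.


input #1 (m=1, x=0, z=-2): events B1->T, B2->T, B1->T, B2->T, B1->T, B2->T, B1->T, B2->T, B1->T, B2->T, B1->F, B3->T, B3->F, B5->E, ...; covers B1=T, B1=F, B2=T, B3=T, B3=F, B4=T, B5=E, B6=F
input #2 (m=3, x=-4, z=-3): events B1->T, B2->F, B1->T, B2->F, B1->T, B2->F, B1->T, B2->F, B1->T, B2->F, B1->T, B2->F, B1->F, B3->T, ...; covers B1=T, B1=F, B2=F, B3=T, B3=F, B4=T, B5=E, B6=F
input #3 (m=2, x=1, z=-3): events B1->T, B2->F, B1->T, B2->F, B1->T, B2->F, B1->T, B2->F, B1->T, B2->F, B1->T, B2->F, B1->F, B3->T, ...; covers B1=T, B1=F, B2=F, B3=T, B3=F, B4=T, B5=E, B6=F
input #4 (m=1, x=-2, z=2): events B1->T, B2->T, B1->F, B3->T, B3->F, B5->E, B4->F, B7->F; covers B1=T, B1=F, B2=T, B3=T, B3=F, B4=F, B5=E, B7=F
input #5 (m=3, x=-3, z=0): events B1->T, B2->F, B1->T, B2->F, B1->T, B2->F, B1->F, B3->T, B3->F, B5->E, B4->F, B7->T; covers B1=T, B1=F, B2=F, B3=T, B3=F, B4=F, B5=E, B7=T
together the pool reaches 12 outcomes: B1=T, B1=F, B2=T, B2=F, B3=T, B3=F, B4=T, B4=F, B5=E, B6=F, B7=T, B7=F
every size-1 subset falls short of the 12 outcomes (best: 8/12)
every size-2 subset falls short of the 12 outcomes (best: 11/12)
the canonical winner is {1, 4, 5}: size 3, full 12-outcome coverage, earliest index list among size-3 covers
Answer: 3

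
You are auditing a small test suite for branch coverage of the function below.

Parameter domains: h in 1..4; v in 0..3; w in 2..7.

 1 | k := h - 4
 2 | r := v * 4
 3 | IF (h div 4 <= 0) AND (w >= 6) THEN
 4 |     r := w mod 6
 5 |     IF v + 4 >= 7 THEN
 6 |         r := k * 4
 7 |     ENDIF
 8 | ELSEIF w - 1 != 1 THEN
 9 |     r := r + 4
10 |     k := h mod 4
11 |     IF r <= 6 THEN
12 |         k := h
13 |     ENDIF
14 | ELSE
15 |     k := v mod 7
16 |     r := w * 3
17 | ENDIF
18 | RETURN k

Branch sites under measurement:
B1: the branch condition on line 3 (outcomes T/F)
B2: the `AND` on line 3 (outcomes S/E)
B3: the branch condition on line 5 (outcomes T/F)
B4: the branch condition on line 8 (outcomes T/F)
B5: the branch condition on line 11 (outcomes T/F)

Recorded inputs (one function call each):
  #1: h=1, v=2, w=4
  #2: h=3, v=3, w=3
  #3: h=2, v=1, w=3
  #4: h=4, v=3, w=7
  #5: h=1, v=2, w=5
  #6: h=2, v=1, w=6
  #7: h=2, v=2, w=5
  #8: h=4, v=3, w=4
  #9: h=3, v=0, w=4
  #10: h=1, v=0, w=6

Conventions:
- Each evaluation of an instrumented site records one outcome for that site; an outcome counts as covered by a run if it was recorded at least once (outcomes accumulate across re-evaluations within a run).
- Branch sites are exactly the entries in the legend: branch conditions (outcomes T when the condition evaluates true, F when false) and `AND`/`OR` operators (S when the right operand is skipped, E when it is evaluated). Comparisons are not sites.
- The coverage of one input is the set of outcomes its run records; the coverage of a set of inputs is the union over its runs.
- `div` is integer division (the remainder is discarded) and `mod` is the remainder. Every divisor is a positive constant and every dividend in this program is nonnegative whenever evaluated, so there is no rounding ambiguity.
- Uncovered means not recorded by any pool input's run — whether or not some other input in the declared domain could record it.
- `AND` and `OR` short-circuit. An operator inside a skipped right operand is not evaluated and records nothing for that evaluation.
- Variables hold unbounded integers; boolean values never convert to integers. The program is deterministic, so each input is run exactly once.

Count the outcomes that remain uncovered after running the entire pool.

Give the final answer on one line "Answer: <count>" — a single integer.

input #1, h=1, v=2, w=4: events B2->E, B1->F, B4->T, B5->F; outcomes B1=F, B2=E, B4=T, B5=F
input #2, h=3, v=3, w=3: events B2->E, B1->F, B4->T, B5->F; outcomes B1=F, B2=E, B4=T, B5=F
input #3, h=2, v=1, w=3: events B2->E, B1->F, B4->T, B5->F; outcomes B1=F, B2=E, B4=T, B5=F
input #4, h=4, v=3, w=7: events B2->S, B1->F, B4->T, B5->F; outcomes B1=F, B2=S, B4=T, B5=F
input #5, h=1, v=2, w=5: events B2->E, B1->F, B4->T, B5->F; outcomes B1=F, B2=E, B4=T, B5=F
input #6, h=2, v=1, w=6: events B2->E, B1->T, B3->F; outcomes B1=T, B2=E, B3=F
input #7, h=2, v=2, w=5: events B2->E, B1->F, B4->T, B5->F; outcomes B1=F, B2=E, B4=T, B5=F
input #8, h=4, v=3, w=4: events B2->S, B1->F, B4->T, B5->F; outcomes B1=F, B2=S, B4=T, B5=F
input #9, h=3, v=0, w=4: events B2->E, B1->F, B4->T, B5->T; outcomes B1=F, B2=E, B4=T, B5=T
input #10, h=1, v=0, w=6: events B2->E, B1->T, B3->F; outcomes B1=T, B2=E, B3=F
union over the pool: B1=T, B1=F, B2=S, B2=E, B3=F, B4=T, B5=T, B5=F
uncovered (2 of 10): B3=T, B4=F

Answer: 2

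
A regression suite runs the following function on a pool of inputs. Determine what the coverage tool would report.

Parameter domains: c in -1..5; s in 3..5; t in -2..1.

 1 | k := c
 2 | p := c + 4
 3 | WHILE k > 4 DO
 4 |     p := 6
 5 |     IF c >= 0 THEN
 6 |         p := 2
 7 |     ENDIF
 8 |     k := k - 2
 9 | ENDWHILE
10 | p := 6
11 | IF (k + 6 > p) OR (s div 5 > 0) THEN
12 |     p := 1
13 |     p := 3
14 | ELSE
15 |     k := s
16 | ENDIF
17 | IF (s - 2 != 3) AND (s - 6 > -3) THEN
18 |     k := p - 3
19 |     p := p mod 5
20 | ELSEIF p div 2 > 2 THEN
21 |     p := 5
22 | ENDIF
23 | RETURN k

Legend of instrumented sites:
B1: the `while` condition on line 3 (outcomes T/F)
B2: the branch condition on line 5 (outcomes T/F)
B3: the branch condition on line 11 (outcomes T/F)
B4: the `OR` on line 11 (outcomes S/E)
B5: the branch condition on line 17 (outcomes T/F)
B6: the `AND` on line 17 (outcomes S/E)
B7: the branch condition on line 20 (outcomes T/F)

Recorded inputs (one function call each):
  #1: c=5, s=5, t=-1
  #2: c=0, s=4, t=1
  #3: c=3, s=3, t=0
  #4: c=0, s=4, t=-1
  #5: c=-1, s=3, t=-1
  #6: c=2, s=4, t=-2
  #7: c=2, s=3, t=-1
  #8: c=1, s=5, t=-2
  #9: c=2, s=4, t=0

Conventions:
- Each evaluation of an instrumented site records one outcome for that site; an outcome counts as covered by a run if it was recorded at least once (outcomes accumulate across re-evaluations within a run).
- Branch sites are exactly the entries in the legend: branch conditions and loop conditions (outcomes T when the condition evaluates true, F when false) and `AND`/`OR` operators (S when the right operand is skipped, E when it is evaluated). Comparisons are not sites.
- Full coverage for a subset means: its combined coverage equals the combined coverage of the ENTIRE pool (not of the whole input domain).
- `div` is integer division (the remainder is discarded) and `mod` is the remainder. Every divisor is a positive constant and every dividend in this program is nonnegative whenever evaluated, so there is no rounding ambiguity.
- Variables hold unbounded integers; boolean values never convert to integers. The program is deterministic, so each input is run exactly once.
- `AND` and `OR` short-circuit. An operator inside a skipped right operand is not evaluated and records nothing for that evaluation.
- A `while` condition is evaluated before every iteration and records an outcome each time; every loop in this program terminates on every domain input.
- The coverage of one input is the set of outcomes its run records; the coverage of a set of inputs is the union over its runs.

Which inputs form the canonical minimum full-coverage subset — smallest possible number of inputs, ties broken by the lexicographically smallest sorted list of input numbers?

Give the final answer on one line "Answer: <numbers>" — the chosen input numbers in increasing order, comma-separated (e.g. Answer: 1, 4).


input #1, c=5, s=5, t=-1: events B1->T, B2->T, B1->F, B4->S, B3->T, B6->S, B5->F, B7->F; outcomes B1=T, B1=F, B2=T, B3=T, B4=S, B5=F, B6=S, B7=F
input #2, c=0, s=4, t=1: events B1->F, B4->E, B3->F, B6->E, B5->T; outcomes B1=F, B3=F, B4=E, B5=T, B6=E
input #3, c=3, s=3, t=0: events B1->F, B4->S, B3->T, B6->E, B5->F, B7->F; outcomes B1=F, B3=T, B4=S, B5=F, B6=E, B7=F
input #4, c=0, s=4, t=-1: events B1->F, B4->E, B3->F, B6->E, B5->T; outcomes B1=F, B3=F, B4=E, B5=T, B6=E
input #5, c=-1, s=3, t=-1: events B1->F, B4->E, B3->F, B6->E, B5->F, B7->T; outcomes B1=F, B3=F, B4=E, B5=F, B6=E, B7=T
input #6, c=2, s=4, t=-2: events B1->F, B4->S, B3->T, B6->E, B5->T; outcomes B1=F, B3=T, B4=S, B5=T, B6=E
input #7, c=2, s=3, t=-1: events B1->F, B4->S, B3->T, B6->E, B5->F, B7->F; outcomes B1=F, B3=T, B4=S, B5=F, B6=E, B7=F
input #8, c=1, s=5, t=-2: events B1->F, B4->S, B3->T, B6->S, B5->F, B7->F; outcomes B1=F, B3=T, B4=S, B5=F, B6=S, B7=F
input #9, c=2, s=4, t=0: events B1->F, B4->S, B3->T, B6->E, B5->T; outcomes B1=F, B3=T, B4=S, B5=T, B6=E
union over all inputs: B1=T, B1=F, B2=T, B3=T, B3=F, B4=S, B4=E, B5=T, B5=F, B6=S, B6=E, B7=T, B7=F (13 outcomes)
checked all size-1 subsets: none covers 13 outcomes (max 8/13)
checked all size-2 subsets: none covers 13 outcomes (max 12/13)
the canonical winner is {1, 2, 5}: size 3, full 13-outcome coverage, earliest index list among size-3 covers
Answer: 1, 2, 5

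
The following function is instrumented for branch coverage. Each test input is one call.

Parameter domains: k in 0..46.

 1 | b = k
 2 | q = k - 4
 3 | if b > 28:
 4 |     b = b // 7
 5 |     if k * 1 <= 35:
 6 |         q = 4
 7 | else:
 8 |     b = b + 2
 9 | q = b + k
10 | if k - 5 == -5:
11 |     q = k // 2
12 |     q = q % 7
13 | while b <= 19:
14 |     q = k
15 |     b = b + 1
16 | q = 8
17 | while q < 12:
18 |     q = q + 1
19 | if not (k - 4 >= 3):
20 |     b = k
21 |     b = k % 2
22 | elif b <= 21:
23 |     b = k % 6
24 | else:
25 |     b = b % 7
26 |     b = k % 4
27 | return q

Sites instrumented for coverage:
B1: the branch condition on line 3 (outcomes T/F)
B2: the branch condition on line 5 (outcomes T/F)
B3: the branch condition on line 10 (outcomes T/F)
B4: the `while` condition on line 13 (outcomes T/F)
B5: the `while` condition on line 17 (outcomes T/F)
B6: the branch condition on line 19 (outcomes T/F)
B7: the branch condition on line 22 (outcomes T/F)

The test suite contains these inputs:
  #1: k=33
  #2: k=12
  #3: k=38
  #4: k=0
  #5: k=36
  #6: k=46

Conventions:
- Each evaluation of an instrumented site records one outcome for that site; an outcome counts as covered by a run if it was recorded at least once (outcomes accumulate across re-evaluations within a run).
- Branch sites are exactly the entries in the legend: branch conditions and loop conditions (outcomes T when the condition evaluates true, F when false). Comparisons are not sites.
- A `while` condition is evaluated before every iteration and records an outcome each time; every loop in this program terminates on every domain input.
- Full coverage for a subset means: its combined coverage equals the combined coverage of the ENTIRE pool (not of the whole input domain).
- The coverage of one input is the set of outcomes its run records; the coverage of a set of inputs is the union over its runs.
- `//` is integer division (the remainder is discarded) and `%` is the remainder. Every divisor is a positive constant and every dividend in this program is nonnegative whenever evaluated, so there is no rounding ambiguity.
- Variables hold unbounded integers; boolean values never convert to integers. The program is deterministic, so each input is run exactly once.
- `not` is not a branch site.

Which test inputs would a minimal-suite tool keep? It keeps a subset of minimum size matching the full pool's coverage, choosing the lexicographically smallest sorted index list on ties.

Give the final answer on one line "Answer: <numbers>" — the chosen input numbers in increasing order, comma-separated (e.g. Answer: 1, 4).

input #1 (k=33): covers B1=T, B2=T, B3=F, B4=T, B4=F, B5=T, B5=F, B6=F, B7=T
input #2 (k=12): covers B1=F, B3=F, B4=T, B4=F, B5=T, B5=F, B6=F, B7=T
input #3 (k=38): covers B1=T, B2=F, B3=F, B4=T, B4=F, B5=T, B5=F, B6=F, B7=T
input #4 (k=0): covers B1=F, B3=T, B4=T, B4=F, B5=T, B5=F, B6=T
input #5 (k=36): covers B1=T, B2=F, B3=F, B4=T, B4=F, B5=T, B5=F, B6=F, B7=T
input #6 (k=46): covers B1=T, B2=F, B3=F, B4=T, B4=F, B5=T, B5=F, B6=F, B7=T
union over all inputs: B1=T, B1=F, B2=T, B2=F, B3=T, B3=F, B4=T, B4=F, B5=T, B5=F, B6=T, B6=F, B7=T (13 outcomes)
no size-1 subset reaches all 13 outcomes (best union: 9/13)
no size-2 subset reaches all 13 outcomes (best union: 12/13)
the canonical winner is {1, 3, 4}: size 3, full 13-outcome coverage, earliest index list among size-3 covers

Answer: 1, 3, 4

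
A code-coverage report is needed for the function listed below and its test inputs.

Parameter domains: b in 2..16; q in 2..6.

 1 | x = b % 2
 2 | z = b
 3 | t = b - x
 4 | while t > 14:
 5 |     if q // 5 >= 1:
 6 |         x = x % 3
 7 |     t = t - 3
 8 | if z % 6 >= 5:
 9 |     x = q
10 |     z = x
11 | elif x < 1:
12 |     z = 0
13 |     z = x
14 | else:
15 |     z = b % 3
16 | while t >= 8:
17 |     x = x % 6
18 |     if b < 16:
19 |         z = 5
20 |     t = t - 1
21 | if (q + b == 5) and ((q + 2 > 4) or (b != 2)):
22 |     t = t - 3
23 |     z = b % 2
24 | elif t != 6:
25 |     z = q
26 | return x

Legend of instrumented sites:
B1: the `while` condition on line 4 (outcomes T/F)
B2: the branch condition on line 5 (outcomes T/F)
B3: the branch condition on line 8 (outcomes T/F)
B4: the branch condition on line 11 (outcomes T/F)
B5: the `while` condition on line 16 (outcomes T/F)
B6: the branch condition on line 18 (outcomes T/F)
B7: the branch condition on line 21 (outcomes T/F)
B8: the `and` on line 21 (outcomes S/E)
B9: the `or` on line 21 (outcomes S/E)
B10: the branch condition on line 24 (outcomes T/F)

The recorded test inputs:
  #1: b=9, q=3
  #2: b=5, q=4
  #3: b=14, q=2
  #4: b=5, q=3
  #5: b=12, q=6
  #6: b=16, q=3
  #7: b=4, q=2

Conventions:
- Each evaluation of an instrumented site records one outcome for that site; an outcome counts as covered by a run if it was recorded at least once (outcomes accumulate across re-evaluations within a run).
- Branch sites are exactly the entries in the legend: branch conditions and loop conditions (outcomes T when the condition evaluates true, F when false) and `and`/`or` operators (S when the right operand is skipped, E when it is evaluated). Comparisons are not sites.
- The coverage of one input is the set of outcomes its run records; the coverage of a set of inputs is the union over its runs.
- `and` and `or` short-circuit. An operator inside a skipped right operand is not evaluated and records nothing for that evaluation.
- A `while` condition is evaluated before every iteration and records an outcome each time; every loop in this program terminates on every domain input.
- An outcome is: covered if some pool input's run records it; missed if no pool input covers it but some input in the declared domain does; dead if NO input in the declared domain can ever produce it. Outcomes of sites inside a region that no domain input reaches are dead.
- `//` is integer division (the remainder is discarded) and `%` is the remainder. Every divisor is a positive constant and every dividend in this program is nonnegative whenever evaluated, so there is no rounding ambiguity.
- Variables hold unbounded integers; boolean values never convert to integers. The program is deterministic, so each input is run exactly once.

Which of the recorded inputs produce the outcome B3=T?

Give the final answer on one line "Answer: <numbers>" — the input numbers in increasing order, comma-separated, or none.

input #1 (b=9, q=3): does not record B3=T
input #2 (b=5, q=4): records B3=T
input #3 (b=14, q=2): does not record B3=T
input #4 (b=5, q=3): records B3=T
input #5 (b=12, q=6): does not record B3=T
input #6 (b=16, q=3): does not record B3=T
input #7 (b=4, q=2): does not record B3=T

Answer: 2, 4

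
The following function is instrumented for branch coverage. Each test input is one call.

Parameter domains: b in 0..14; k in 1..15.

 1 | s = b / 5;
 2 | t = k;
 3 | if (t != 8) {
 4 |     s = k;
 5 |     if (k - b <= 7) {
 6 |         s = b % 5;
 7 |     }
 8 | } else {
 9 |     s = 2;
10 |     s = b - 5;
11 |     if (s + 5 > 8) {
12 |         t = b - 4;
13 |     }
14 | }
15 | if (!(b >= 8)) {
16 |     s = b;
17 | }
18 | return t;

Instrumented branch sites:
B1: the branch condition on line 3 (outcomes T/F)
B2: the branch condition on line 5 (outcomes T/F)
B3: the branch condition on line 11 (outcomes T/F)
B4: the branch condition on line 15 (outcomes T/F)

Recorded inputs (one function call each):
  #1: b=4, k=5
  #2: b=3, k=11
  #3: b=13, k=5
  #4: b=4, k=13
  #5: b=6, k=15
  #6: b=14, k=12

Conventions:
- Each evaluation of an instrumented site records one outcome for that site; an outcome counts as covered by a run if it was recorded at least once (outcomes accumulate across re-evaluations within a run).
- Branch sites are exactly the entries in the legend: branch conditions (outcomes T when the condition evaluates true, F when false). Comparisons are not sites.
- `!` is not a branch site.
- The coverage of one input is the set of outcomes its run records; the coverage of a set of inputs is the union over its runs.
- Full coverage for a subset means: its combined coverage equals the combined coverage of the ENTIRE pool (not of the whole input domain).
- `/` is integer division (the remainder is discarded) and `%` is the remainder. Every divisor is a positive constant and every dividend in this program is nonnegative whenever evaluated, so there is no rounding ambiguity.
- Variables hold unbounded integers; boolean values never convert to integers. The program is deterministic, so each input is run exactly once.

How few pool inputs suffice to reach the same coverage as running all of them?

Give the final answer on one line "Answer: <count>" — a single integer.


test 1 (b=4, k=5) fires B1->T, B2->T, B4->T; hits B1=T, B2=T, B4=T
test 2 (b=3, k=11) fires B1->T, B2->F, B4->T; hits B1=T, B2=F, B4=T
test 3 (b=13, k=5) fires B1->T, B2->T, B4->F; hits B1=T, B2=T, B4=F
test 4 (b=4, k=13) fires B1->T, B2->F, B4->T; hits B1=T, B2=F, B4=T
test 5 (b=6, k=15) fires B1->T, B2->F, B4->T; hits B1=T, B2=F, B4=T
test 6 (b=14, k=12) fires B1->T, B2->T, B4->F; hits B1=T, B2=T, B4=F
pool-wide coverage (5 outcomes): B1=T, B2=T, B2=F, B4=T, B4=F
checked all size-1 subsets: none covers 5 outcomes (max 3/5)
at size 2, {2, 3} reaches all 5 outcomes; every lexicographically earlier size-2 subset fails
Answer: 2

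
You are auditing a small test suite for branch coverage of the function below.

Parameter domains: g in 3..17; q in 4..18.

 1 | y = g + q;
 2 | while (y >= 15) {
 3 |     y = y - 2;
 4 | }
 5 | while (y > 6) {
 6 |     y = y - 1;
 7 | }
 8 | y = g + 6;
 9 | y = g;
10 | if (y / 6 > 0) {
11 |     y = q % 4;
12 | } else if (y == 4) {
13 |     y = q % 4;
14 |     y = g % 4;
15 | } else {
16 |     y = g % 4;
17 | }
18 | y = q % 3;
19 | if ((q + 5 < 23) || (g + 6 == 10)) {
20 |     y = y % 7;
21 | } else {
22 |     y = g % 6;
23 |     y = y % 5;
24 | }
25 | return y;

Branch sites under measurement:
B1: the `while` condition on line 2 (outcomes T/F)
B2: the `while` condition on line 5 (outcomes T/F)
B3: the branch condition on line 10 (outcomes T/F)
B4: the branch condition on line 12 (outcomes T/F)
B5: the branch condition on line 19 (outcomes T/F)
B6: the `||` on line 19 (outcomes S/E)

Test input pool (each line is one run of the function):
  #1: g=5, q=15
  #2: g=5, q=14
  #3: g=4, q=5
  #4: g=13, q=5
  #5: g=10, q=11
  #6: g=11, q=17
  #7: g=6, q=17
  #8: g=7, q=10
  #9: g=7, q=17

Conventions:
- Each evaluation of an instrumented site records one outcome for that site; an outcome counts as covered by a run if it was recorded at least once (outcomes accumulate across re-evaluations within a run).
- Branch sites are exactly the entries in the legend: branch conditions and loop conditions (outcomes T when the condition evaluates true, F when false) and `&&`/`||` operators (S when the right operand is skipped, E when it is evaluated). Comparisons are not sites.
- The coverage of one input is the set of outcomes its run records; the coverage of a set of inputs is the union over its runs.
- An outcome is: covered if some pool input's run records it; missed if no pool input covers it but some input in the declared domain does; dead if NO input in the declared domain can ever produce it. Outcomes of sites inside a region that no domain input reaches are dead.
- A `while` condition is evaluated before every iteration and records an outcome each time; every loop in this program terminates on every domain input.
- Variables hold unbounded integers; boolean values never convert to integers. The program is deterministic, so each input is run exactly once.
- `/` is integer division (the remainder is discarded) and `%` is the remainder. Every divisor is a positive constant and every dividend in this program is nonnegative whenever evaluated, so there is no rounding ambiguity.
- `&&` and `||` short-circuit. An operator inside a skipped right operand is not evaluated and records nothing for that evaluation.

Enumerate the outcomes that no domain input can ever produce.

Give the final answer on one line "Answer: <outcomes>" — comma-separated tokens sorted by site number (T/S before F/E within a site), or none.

sweeping the full domain (225 inputs) for each outcome:
  reachable outcomes have witnesses, e.g. B1=T (e.g. g=3, q=12), B1=F (e.g. g=3, q=4), B2=T (e.g. g=3, q=4), B2=F (e.g. g=3, q=4)

Answer: none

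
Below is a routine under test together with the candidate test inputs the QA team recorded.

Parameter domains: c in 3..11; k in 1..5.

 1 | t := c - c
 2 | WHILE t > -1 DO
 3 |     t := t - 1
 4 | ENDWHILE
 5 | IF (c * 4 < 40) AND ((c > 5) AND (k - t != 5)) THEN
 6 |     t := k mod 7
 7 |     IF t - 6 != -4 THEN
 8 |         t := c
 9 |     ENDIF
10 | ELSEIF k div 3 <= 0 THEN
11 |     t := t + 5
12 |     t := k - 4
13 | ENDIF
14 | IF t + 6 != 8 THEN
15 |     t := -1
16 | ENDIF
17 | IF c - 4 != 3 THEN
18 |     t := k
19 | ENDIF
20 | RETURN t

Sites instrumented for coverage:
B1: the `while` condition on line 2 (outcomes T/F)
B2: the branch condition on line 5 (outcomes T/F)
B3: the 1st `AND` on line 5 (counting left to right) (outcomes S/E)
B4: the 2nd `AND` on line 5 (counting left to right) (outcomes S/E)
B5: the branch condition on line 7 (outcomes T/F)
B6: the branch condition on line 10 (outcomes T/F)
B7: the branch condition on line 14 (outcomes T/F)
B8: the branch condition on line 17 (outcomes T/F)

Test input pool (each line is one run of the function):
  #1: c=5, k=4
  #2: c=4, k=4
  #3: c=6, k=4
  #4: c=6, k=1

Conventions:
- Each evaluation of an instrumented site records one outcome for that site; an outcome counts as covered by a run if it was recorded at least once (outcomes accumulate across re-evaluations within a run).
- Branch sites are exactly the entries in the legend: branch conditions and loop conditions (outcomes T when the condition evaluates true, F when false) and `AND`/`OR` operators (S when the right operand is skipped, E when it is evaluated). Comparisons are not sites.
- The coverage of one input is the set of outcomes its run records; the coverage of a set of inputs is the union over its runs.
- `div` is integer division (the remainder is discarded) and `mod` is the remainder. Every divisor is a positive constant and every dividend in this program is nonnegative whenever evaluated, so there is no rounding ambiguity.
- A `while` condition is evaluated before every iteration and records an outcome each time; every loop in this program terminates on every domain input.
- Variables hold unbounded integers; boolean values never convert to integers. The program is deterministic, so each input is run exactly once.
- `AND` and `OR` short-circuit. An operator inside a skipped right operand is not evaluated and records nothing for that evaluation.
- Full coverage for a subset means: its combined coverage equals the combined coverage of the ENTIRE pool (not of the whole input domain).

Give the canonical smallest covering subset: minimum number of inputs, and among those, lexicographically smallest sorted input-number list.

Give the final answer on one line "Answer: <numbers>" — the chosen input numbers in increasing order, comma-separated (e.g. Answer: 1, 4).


#1 (c=5, k=4) -> B1->T, B1->F, B3->E, B4->S, B2->F, B6->F, B7->T, B8->T; covered: B1=T, B1=F, B2=F, B3=E, B4=S, B6=F, B7=T, B8=T
#2 (c=4, k=4) -> B1->T, B1->F, B3->E, B4->S, B2->F, B6->F, B7->T, B8->T; covered: B1=T, B1=F, B2=F, B3=E, B4=S, B6=F, B7=T, B8=T
#3 (c=6, k=4) -> B1->T, B1->F, B3->E, B4->E, B2->F, B6->F, B7->T, B8->T; covered: B1=T, B1=F, B2=F, B3=E, B4=E, B6=F, B7=T, B8=T
#4 (c=6, k=1) -> B1->T, B1->F, B3->E, B4->E, B2->T, B5->T, B7->T, B8->T; covered: B1=T, B1=F, B2=T, B3=E, B4=E, B5=T, B7=T, B8=T
union over all inputs: B1=T, B1=F, B2=T, B2=F, B3=E, B4=S, B4=E, B5=T, B6=F, B7=T, B8=T (11 outcomes)
no size-1 subset reaches all 11 outcomes (best union: 8/11)
size 2: inputs {1, 4} cover all 11 outcomes, and no lexicographically smaller subset of this size does
Answer: 1, 4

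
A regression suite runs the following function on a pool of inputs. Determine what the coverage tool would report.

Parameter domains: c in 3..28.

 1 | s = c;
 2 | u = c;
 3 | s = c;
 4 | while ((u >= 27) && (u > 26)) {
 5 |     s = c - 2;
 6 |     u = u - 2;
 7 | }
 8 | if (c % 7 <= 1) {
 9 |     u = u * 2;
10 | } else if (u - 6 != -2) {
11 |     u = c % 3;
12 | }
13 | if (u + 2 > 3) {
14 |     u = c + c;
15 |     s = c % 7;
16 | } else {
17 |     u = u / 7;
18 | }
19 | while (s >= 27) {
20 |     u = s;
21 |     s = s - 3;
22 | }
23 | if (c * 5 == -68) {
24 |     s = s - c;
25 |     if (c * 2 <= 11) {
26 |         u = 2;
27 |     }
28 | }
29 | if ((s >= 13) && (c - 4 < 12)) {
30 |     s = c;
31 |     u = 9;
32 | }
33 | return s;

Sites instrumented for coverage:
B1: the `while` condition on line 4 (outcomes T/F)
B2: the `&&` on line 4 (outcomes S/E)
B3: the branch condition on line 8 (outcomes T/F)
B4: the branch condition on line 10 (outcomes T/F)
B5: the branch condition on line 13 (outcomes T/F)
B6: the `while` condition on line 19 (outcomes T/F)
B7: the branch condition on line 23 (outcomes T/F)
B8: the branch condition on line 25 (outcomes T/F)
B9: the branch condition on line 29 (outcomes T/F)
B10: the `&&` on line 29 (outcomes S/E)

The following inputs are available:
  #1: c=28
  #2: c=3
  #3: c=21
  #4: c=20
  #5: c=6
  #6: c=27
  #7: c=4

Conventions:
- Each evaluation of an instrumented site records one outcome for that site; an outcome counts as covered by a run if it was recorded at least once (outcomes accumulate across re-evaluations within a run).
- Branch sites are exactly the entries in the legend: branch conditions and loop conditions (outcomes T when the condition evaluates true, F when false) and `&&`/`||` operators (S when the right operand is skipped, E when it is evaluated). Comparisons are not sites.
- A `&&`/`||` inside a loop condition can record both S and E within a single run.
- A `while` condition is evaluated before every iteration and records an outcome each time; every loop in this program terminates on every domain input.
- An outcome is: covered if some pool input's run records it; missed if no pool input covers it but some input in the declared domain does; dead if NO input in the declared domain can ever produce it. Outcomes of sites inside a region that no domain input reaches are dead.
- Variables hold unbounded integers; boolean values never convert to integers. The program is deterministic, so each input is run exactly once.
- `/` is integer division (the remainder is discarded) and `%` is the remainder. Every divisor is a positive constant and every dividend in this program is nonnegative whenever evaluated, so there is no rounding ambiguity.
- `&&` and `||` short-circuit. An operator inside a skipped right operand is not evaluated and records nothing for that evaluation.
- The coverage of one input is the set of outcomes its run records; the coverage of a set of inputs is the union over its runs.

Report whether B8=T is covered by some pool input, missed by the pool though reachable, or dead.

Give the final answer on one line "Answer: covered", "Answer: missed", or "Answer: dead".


no pool input records B8=T
checking all 26 inputs in the declared domain: B8=T is never recorded -> dead
Answer: dead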